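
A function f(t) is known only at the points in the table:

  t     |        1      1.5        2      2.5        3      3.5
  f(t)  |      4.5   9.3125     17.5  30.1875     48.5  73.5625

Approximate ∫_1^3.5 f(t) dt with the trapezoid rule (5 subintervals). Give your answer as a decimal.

Δt = 0.5.
T_5 = (0.5/2)·[4.5 + 2·9.3125 + 2·17.5 + 2·30.1875 + 2·48.5 + 73.5625] = 72.265625.

72.265625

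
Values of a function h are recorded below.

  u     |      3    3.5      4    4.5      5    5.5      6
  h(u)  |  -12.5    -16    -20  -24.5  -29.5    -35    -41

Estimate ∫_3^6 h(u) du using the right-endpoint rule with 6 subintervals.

-83

Δu = 0.5.
Sum = 0.5·[(-16) + (-20) + (-24.5) + (-29.5) + (-35) + (-41)] = -83.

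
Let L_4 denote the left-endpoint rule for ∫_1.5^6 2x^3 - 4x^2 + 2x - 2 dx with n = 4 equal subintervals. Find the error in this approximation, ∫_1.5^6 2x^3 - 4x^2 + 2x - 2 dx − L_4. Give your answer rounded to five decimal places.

Exact integral: ∫_1.5^6 f(x) dx = 386.71875.
L_4 ≈ 235.9511719.
Error ≈ 386.71875 − 235.9511719 ≈ 150.76758.

150.76758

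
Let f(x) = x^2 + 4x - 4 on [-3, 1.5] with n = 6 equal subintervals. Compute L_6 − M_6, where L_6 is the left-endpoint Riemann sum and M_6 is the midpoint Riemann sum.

L_6 = -25.171875.
M_6 = -21.5859375.
L_6 − M_6 = -3.5859375.

-3.5859375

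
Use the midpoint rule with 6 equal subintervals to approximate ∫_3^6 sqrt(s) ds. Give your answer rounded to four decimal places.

Δs = (6 − 3)/6 = 0.5.
Midpoints: 3.25, 3.75, 4.25, 4.75, 5.25, 5.75.
f(3.25) ≈ 1.8028, f(3.75) ≈ 1.9365, f(4.25) ≈ 2.0616, f(4.75) ≈ 2.1794, f(5.25) ≈ 2.2913, f(5.75) ≈ 2.3979.
Sum = Δs · [f(3.25) + f(3.75) + f(4.25) + ...].
Sum ≈ 6.3347.

6.3347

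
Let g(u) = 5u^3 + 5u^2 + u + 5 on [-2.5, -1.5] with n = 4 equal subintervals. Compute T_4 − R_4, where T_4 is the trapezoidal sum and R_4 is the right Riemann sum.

T_4 = -19.34375.
R_4 = -14.0625.
T_4 − R_4 = -5.28125.

-5.28125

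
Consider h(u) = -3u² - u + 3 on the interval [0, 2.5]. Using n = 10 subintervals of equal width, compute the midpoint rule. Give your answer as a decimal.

Δu = (2.5 − 0)/10 = 0.25.
Midpoints: 0.125, 0.375, 0.625, 0.875, 1.125, 1.375, 1.625, 1.875, 2.125, 2.375.
h(0.125) = 2.828125, h(0.375) = 2.203125, h(0.625) = 1.203125, h(0.875) = -0.171875, h(1.125) = -1.921875, h(1.375) = -4.046875, h(1.625) = -6.546875, h(1.875) = -9.421875, h(2.125) = -12.671875, h(2.375) = -16.296875.
Sum = Δu · [h(0.125) + h(0.375) + h(0.625) + ...].
Sum = -11.2109375.

-11.2109375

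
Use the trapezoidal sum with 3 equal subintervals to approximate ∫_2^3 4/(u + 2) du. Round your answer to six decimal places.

Δu = (3 − 2)/3 = 1/3.
f(2) = 1, f(7/3) = 12/13, f(8/3) = 6/7, f(3) = 0.8.
T_3 = (Δu/2)·[f(u_0) + 2f(u_1) + 2f(u_2) + f(u_3)].
Sum ≈ 0.893407.

0.893407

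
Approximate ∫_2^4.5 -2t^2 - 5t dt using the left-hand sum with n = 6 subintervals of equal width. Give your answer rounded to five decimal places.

Δt = (4.5 − 2)/6 = 5/12.
Left endpoints: 2, 29/12, 17/6, 3.25, 11/3, 49/12.
f(2) = -18, f(29/12) = -1711/72, f(17/6) = -272/9, f(3.25) = -37.375, f(11/3) = -407/9, f(49/12) = -3871/72.
Sum = Δt · [f(2) + f(29/12) + f(17/6) + ...].
Sum ≈ -86.81134.

-86.81134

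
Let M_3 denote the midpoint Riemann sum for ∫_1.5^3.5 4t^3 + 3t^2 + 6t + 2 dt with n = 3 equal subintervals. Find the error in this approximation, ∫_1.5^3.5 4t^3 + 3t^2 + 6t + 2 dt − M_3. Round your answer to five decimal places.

Exact integral: ∫_1.5^3.5 f(t) dt = 218.5.
M_3 ≈ 216.0555556.
Error ≈ 218.5 − 216.0555556 ≈ 2.44444.

2.44444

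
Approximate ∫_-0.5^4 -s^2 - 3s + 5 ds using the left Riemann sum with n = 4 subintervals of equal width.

Δs = (4 − (-0.5))/4 = 1.125.
Left endpoints: -0.5, 0.625, 1.75, 2.875.
f(-0.5) = 6.25, f(0.625) = 2.734375, f(1.75) = -3.3125, f(2.875) = -11.890625.
Sum = Δs · [f(-0.5) + f(0.625) + f(1.75) + f(2.875)].
Sum = -6.99609375.

-6.99609375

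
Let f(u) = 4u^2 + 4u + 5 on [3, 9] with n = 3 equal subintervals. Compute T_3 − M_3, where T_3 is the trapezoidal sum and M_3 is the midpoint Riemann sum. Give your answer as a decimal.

T_3 = 1126.
M_3 = 1102.
T_3 − M_3 = 24.

24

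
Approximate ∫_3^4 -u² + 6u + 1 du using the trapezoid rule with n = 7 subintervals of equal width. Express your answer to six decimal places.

9.663265

Δu = (4 − 3)/7 = 1/7.
f(3) = 10, f(22/7) = 489/49, f(23/7) = 486/49, f(24/7) = 481/49, f(25/7) = 474/49, f(26/7) = 465/49, f(27/7) = 454/49, f(4) = 9.
T_7 = (Δu/2)·[f(u_0) + 2f(u_1) + ... + 2f(u_{6}) + f(u_7)].
Sum ≈ 9.663265.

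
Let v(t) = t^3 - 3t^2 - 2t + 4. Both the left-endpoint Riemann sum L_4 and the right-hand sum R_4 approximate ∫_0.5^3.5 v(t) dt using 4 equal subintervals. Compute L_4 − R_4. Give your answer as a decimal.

L_4 = -4.6875.
R_4 = -4.125.
L_4 − R_4 = -0.5625.

-0.5625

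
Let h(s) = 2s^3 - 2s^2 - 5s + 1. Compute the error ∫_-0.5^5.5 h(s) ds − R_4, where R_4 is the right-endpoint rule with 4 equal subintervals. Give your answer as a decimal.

Exact integral: ∫_-0.5^5.5 h(s) ds = 277.5.
R_4 = 489.
Error = 277.5 − 489 = -211.5.

-211.5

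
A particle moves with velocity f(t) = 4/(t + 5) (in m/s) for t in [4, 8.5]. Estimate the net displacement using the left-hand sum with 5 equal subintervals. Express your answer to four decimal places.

1.6904

Δt = (8.5 − 4)/5 = 0.9.
Left endpoints: 4, 4.9, 5.8, 6.7, 7.6.
f(4) = 4/9, f(4.9) = 40/99, f(5.8) = 10/27, f(6.7) = 40/117, f(7.6) = 20/63.
Sum = Δt · [f(4) + f(4.9) + f(5.8) + f(6.7) + f(7.6)].
Sum ≈ 1.6904.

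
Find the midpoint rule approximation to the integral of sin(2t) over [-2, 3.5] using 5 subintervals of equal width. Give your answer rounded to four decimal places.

Δt = (3.5 − (-2))/5 = 1.1.
Midpoints: -1.45, -0.35, 0.75, 1.85, 2.95.
f(-1.45) ≈ -0.2392, f(-0.35) ≈ -0.6442, f(0.75) ≈ 0.9975, f(1.85) ≈ -0.5298, f(2.95) ≈ -0.3739.
Sum = Δt · [f(-1.45) + f(-0.35) + f(0.75) + f(1.85) + f(2.95)].
Sum ≈ -0.8687.

-0.8687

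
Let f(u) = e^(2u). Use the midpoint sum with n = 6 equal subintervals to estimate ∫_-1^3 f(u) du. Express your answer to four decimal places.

187.4497

Δu = (3 − (-1))/6 = 2/3.
Midpoints: -2/3, 0, 2/3, 4/3, 2, 8/3.
f(-2/3) ≈ 0.2636, f(0) ≈ 1.0000, f(2/3) ≈ 3.7937, f(4/3) ≈ 14.3919, f(2) ≈ 54.5982, f(8/3) ≈ 207.1272.
Sum = Δu · [f(-2/3) + f(0) + f(2/3) + ...].
Sum ≈ 187.4497.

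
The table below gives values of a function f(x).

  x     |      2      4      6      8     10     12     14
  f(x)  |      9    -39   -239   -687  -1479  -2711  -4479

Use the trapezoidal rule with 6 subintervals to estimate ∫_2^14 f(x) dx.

Δx = 2.
T_6 = (2/2)·[9 + 2·(-39) + 2·(-239) + 2·(-687) + 2·(-1479) + 2·(-2711) + (-4479)] = -14780.

-14780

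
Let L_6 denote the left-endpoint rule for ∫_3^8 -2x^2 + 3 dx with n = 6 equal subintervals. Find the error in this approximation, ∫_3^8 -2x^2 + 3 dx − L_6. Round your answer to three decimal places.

-44.676

Exact integral: ∫_3^8 f(x) dx ≈ -308.33333.
L_6 ≈ -263.65741.
Error ≈ -308.33333 − (-263.65741) ≈ -44.676.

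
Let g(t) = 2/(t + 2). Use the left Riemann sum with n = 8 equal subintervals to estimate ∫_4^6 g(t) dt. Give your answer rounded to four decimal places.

Δt = (6 − 4)/8 = 0.25.
Left endpoints: 4, 4.25, 4.5, 4.75, 5, 5.25, 5.5, 5.75.
g(4) = 1/3, g(4.25) = 0.32, g(4.5) = 4/13, g(4.75) = 8/27, g(5) = 2/7, g(5.25) = 8/29, g(5.5) = 4/15, g(5.75) = 8/31.
Sum = Δt · [g(4) + g(4.25) + g(4.5) + ...].
Sum ≈ 0.5859.

0.5859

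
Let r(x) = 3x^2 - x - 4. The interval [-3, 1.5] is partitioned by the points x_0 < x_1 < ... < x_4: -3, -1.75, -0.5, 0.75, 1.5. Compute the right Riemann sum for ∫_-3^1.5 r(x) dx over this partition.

2.34375

Subinterval widths: 1.25, 1.25, 1.25, 0.75.
Right endpoints: -1.75, -0.5, 0.75, 1.5.
r(-1.75) = 6.9375, r(-0.5) = -2.75, r(0.75) = -3.0625, r(1.5) = 1.25.
Sum = Σ Δx_i · r(x_i).
Sum = 2.34375.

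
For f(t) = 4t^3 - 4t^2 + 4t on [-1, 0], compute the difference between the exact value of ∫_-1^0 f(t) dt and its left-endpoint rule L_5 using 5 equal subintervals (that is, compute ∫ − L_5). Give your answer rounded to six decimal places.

Exact integral: ∫_-1^0 f(t) dt ≈ -4.33333333.
L_5 = -5.6.
Error ≈ -4.33333333 − (-5.6) ≈ 1.266667.

1.266667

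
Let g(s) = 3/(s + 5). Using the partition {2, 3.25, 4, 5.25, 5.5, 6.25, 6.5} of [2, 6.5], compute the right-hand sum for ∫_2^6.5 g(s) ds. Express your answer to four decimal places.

Subinterval widths: 1.25, 0.75, 1.25, 0.25, 0.75, 0.25.
Right endpoints: 3.25, 4, 5.25, 5.5, 6.25, 6.5.
g(3.25) = 4/11, g(4) = 1/3, g(5.25) = 12/41, g(5.5) = 2/7, g(6.25) = 4/15, g(6.5) = 6/23.
Sum = Σ Δs_i · g(s_i).
Sum ≈ 1.4070.

1.4070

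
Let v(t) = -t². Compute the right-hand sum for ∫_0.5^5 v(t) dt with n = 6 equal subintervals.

Δt = (5 − 0.5)/6 = 0.75.
Right endpoints: 1.25, 2, 2.75, 3.5, 4.25, 5.
v(1.25) = -1.5625, v(2) = -4, v(2.75) = -7.5625, v(3.5) = -12.25, v(4.25) = -18.0625, v(5) = -25.
Sum = Δt · [v(1.25) + v(2) + v(2.75) + ...].
Sum = -51.328125.

-51.328125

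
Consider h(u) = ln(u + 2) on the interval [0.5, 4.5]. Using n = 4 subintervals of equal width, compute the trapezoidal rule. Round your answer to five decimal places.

5.85563

Δu = (4.5 − 0.5)/4 = 1.
h(0.5) ≈ 0.91629, h(1.5) ≈ 1.25276, h(2.5) ≈ 1.50408, h(3.5) ≈ 1.70475, h(4.5) ≈ 1.87180.
T_4 = (Δu/2)·[h(u_0) + 2h(u_1) + 2h(u_2) + 2h(u_3) + h(u_4)].
Sum ≈ 5.85563.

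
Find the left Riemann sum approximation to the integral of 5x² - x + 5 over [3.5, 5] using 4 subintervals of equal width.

126.50390625

Δx = (5 − 3.5)/4 = 0.375.
Left endpoints: 3.5, 3.875, 4.25, 4.625.
f(3.5) = 62.75, f(3.875) = 76.203125, f(4.25) = 91.0625, f(4.625) = 107.328125.
Sum = Δx · [f(3.5) + f(3.875) + f(4.25) + f(4.625)].
Sum = 126.50390625.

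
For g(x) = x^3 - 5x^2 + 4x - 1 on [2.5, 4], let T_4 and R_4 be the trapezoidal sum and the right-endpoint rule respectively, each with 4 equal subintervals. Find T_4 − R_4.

-1.0546875

T_4 ≈ -8.2236328.
R_4 ≈ -7.1689453.
T_4 − R_4 = -1.0546875.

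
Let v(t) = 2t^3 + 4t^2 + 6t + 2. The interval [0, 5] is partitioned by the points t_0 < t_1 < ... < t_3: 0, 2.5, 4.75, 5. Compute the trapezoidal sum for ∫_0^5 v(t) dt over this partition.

643.0859375

Subinterval widths: 2.5, 2.25, 0.25.
v(0) = 2, v(2.5) = 73.25, v(4.75) = 335.09375, v(5) = 382.
On each subinterval the trapezoid contributes (Δt_i/2)·[v(t_{i-1}) + v(t_i)].
Sum = 643.0859375.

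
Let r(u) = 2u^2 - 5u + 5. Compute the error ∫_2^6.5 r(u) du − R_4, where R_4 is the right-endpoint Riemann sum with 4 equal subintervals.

Exact integral: ∫_2^6.5 r(u) du = 104.625.
R_4 = 136.8984375.
Error = 104.625 − 136.8984375 = -32.2734375.

-32.2734375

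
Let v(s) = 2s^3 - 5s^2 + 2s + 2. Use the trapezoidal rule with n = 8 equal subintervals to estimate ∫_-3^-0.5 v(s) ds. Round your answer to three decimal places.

-89.641

Δs = (-0.5 − (-3))/8 = 0.3125.
v(-3) = -103, v(-2.6875) = -160379/2048, v(-2.375) = -57.74609375, v(-2.0625) = -83849/2048, v(-1.75) = -27.53125, v(-1.4375) = -35119/2048, v(-1.125) = -9.42578125, v(-0.8125) = -8189/2048, v(-0.5) = -0.5.
T_8 = (Δs/2)·[v(s_0) + 2v(s_1) + ... + 2v(s_{7}) + v(s_8)].
Sum ≈ -89.641.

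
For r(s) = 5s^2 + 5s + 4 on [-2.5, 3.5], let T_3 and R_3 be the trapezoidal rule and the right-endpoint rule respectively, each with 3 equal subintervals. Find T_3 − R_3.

-60

T_3 = 156.5.
R_3 = 216.5.
T_3 − R_3 = -60.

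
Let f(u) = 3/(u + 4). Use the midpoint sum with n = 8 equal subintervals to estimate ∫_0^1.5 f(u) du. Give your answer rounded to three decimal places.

0.955

Δu = (1.5 − 0)/8 = 0.1875.
Midpoints: 0.09375, 0.28125, 0.46875, 0.65625, 0.84375, 1.03125, 1.21875, 1.40625.
f(0.09375) = 96/131, f(0.28125) = 96/137, f(0.46875) = 96/143, f(0.65625) = 96/149, f(0.84375) = 96/155, f(1.03125) = 96/161, f(1.21875) = 96/167, f(1.40625) = 96/173.
Sum = Δu · [f(0.09375) + f(0.28125) + f(0.46875) + ...].
Sum ≈ 0.955.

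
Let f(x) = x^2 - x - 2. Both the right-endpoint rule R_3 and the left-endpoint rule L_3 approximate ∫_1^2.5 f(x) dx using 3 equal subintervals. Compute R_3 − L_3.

1.875

R_3 = 0.25.
L_3 = -1.625.
R_3 − L_3 = 1.875.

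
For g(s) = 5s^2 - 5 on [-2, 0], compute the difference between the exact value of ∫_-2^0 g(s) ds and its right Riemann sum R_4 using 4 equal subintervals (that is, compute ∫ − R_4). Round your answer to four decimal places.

Exact integral: ∫_-2^0 g(s) ds ≈ 3.333333.
R_4 = -1.25.
Error ≈ 3.333333 − (-1.25) ≈ 4.5833.

4.5833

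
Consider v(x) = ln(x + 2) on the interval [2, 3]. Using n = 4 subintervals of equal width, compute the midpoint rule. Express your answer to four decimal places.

Δx = (3 − 2)/4 = 0.25.
Midpoints: 2.125, 2.375, 2.625, 2.875.
v(2.125) ≈ 1.4171, v(2.375) ≈ 1.4759, v(2.625) ≈ 1.5315, v(2.875) ≈ 1.5841.
Sum = Δx · [v(2.125) + v(2.375) + v(2.625) + v(2.875)].
Sum ≈ 1.5021.

1.5021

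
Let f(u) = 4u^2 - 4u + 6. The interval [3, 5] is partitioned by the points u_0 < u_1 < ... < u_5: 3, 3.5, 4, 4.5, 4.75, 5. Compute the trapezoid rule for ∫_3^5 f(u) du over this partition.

110.9375

Subinterval widths: 0.5, 0.5, 0.5, 0.25, 0.25.
f(3) = 30, f(3.5) = 41, f(4) = 54, f(4.5) = 69, f(4.75) = 77.25, f(5) = 86.
On each subinterval the trapezoid contributes (Δu_i/2)·[f(u_{i-1}) + f(u_i)].
Sum = 110.9375.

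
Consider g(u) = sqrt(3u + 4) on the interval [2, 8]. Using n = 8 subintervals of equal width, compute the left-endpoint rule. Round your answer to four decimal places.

25.0902

Δu = (8 − 2)/8 = 0.75.
Left endpoints: 2, 2.75, 3.5, 4.25, 5, 5.75, 6.5, 7.25.
g(2) ≈ 3.1623, g(2.75) ≈ 3.5000, g(3.5) ≈ 3.8079, g(4.25) ≈ 4.0927, g(5) ≈ 4.3589, g(5.75) ≈ 4.6098, g(6.5) ≈ 4.8477, g(7.25) ≈ 5.0744.
Sum = Δu · [g(2) + g(2.75) + g(3.5) + ...].
Sum ≈ 25.0902.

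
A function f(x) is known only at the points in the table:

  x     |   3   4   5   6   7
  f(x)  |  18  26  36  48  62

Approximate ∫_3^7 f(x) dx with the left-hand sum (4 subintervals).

Δx = 1.
Sum = 1·[18 + 26 + 36 + 48] = 128.

128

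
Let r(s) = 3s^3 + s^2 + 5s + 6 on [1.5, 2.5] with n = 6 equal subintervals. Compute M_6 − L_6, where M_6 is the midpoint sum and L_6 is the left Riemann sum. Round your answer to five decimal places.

M_6 ≈ 45.5393519.
L_6 ≈ 41.8587963.
M_6 − L_6 ≈ 3.68056.

3.68056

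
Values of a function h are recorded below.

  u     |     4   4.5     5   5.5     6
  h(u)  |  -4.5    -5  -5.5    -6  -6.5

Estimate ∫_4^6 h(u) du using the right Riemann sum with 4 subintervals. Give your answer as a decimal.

-11.5

Δu = 0.5.
Sum = 0.5·[(-5) + (-5.5) + (-6) + (-6.5)] = -11.5.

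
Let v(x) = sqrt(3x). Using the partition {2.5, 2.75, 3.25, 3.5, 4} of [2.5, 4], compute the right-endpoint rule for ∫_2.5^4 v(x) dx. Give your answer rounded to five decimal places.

Subinterval widths: 0.25, 0.5, 0.25, 0.5.
Right endpoints: 2.75, 3.25, 3.5, 4.
v(2.75) ≈ 2.87228, v(3.25) ≈ 3.12250, v(3.5) ≈ 3.24037, v(4) ≈ 3.46410.
Sum = Σ Δx_i · v(x_i).
Sum ≈ 4.82146.

4.82146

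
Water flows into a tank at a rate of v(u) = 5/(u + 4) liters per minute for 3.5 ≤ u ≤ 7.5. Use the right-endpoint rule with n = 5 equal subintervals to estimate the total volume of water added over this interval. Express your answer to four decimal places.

2.0472

Δu = (7.5 − 3.5)/5 = 0.8.
Right endpoints: 4.3, 5.1, 5.9, 6.7, 7.5.
v(4.3) = 50/83, v(5.1) = 50/91, v(5.9) = 50/99, v(6.7) = 50/107, v(7.5) = 10/23.
Sum = Δu · [v(4.3) + v(5.1) + v(5.9) + v(6.7) + v(7.5)].
Sum ≈ 2.0472.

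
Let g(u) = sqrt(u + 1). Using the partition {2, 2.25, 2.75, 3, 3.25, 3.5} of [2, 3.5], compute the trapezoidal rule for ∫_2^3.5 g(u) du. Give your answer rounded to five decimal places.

2.89928

Subinterval widths: 0.25, 0.5, 0.25, 0.25, 0.25.
g(2) ≈ 1.73205, g(2.25) ≈ 1.80278, g(2.75) ≈ 1.93649, g(3) ≈ 2.00000, g(3.25) ≈ 2.06155, g(3.5) ≈ 2.12132.
On each subinterval the trapezoid contributes (Δu_i/2)·[g(u_{i-1}) + g(u_i)].
Sum ≈ 2.89928.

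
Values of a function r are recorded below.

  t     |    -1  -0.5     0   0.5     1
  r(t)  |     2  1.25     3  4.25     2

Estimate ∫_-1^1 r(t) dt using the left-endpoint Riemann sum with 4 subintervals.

5.25

Δt = 0.5.
Sum = 0.5·[2 + 1.25 + 3 + 4.25] = 5.25.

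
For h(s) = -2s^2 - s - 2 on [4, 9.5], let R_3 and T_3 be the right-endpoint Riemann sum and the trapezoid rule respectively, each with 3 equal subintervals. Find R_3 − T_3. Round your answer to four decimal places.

R_3 ≈ -724.370370.
T_3 ≈ -583.203704.
R_3 − T_3 ≈ -141.1667.

-141.1667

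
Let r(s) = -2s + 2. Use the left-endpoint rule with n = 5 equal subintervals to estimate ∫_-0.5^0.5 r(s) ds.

Δs = (0.5 − (-0.5))/5 = 0.2.
Left endpoints: -0.5, -0.3, -0.1, 0.1, 0.3.
r(-0.5) = 3, r(-0.3) = 2.6, r(-0.1) = 2.2, r(0.1) = 1.8, r(0.3) = 1.4.
Sum = Δs · [r(-0.5) + r(-0.3) + r(-0.1) + r(0.1) + r(0.3)].
Sum = 2.2.

2.2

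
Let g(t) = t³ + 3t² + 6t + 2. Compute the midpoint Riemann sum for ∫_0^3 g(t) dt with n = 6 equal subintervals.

Δt = (3 − 0)/6 = 0.5.
Midpoints: 0.25, 0.75, 1.25, 1.75, 2.25, 2.75.
g(0.25) = 3.703125, g(0.75) = 8.609375, g(1.25) = 16.140625, g(1.75) = 27.046875, g(2.25) = 42.078125, g(2.75) = 61.984375.
Sum = Δt · [g(0.25) + g(0.75) + g(1.25) + ...].
Sum = 79.78125.

79.78125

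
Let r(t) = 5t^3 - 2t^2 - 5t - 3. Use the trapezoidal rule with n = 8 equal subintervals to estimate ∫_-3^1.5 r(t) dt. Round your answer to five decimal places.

Δt = (1.5 − (-3))/8 = 0.5625.
r(-3) = -141, r(-2.4375) = -307635/4096, r(-1.875) = -17211/512, r(-1.3125) = -45825/4096, r(-0.75) = -2.484375, r(-0.1875) = -8871/4096, r(0.375) = -2505/512, r(0.9375) = -21813/4096, r(1.5) = 1.875.
T_8 = (Δt/2)·[r(t_0) + 2r(t_1) + ... + 2r(t_{7}) + r(t_8)].
Sum ≈ -114.94116.

-114.94116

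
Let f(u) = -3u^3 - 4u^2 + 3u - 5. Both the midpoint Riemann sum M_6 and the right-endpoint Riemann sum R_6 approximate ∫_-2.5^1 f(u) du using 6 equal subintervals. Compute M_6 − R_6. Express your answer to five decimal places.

4.54058

M_6 ≈ -19.2677228.
R_6 ≈ -23.8083044.
M_6 − R_6 ≈ 4.54058.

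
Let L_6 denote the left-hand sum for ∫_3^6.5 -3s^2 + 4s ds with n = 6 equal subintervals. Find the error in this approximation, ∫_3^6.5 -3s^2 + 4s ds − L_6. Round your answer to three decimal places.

-24.415

Exact integral: ∫_3^6.5 f(s) ds = -181.125.
L_6 ≈ -156.71007.
Error ≈ -181.125 − (-156.71007) ≈ -24.415.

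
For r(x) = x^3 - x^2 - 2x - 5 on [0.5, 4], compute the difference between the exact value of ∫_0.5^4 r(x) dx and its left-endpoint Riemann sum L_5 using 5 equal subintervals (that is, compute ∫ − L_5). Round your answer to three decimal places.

Exact integral: ∫_0.5^4 r(x) dx ≈ 9.44271.
L_5 = -3.3075.
Error ≈ 9.44271 − (-3.3075) ≈ 12.750.

12.750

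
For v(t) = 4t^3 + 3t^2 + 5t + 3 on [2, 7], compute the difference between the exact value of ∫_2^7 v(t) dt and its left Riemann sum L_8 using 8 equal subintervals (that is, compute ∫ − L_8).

Exact integral: ∫_2^7 v(t) dt = 2847.5.
L_8 = 2397.3046875.
Error = 2847.5 − 2397.3046875 = 450.1953125.

450.1953125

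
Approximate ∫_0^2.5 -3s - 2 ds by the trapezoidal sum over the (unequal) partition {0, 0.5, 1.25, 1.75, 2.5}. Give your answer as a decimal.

Subinterval widths: 0.5, 0.75, 0.5, 0.75.
f(0) = -2, f(0.5) = -3.5, f(1.25) = -5.75, f(1.75) = -7.25, f(2.5) = -9.5.
On each subinterval the trapezoid contributes (Δs_i/2)·[f(s_{i-1}) + f(s_i)].
Sum = -14.375.

-14.375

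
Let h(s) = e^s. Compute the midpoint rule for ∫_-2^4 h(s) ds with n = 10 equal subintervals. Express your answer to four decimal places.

Δs = (4 − (-2))/10 = 0.6.
Midpoints: -1.7, -1.1, -0.5, 0.1, 0.7, 1.3, 1.9, 2.5, 3.1, 3.7.
h(-1.7) ≈ 0.1827, h(-1.1) ≈ 0.3329, h(-0.5) ≈ 0.6065, h(0.1) ≈ 1.1052, h(0.7) ≈ 2.0138, h(1.3) ≈ 3.6693, h(1.9) ≈ 6.6859, h(2.5) ≈ 12.1825, h(3.1) ≈ 22.1980, h(3.7) ≈ 40.4473.
Sum = Δs · [h(-1.7) + h(-1.1) + h(-0.5) + ...].
Sum ≈ 53.6544.

53.6544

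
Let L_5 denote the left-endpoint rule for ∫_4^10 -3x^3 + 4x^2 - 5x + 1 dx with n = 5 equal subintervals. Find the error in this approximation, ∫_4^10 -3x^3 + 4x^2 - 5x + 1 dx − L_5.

-1416.24

Exact integral: ∫_4^10 f(x) dx = -6264.
L_5 = -4847.76.
Error = -6264 − (-4847.76) = -1416.24.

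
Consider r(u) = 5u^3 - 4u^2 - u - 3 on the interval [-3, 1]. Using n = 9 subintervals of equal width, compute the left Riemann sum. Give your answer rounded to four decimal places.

Δu = (1 − (-3))/9 = 4/9.
Left endpoints: -3, -23/9, -19/9, -5/3, -11/9, -7/9, -1/3, 1/9, 5/9.
r(-3) = -171, r(-23/9) = -80203/729, r(-19/9) = -47939/729, r(-5/3) = -961/27, r(-11/9) = -12307/729, r(-7/9) = -5099/729, r(-1/3) = -89/27, r(1/9) = -2299/729, r(5/9) = -2867/729.
Sum = Δu · [r(-3) + r(-23/9) + r(-19/9) + ...].
Sum ≈ -185.1687.

-185.1687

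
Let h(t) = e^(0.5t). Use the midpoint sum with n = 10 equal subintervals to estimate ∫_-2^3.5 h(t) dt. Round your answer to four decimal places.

Δt = (3.5 − (-2))/10 = 0.55.
Midpoints: -1.725, -1.175, -0.625, -0.075, 0.475, 1.025, 1.575, 2.125, 2.675, 3.225.
h(-1.725) ≈ 0.4221, h(-1.175) ≈ 0.5557, h(-0.625) ≈ 0.7316, h(-0.075) ≈ 0.9632, h(0.475) ≈ 1.2681, h(1.025) ≈ 1.6695, h(1.575) ≈ 2.1979, h(2.125) ≈ 2.8936, h(2.675) ≈ 3.8095, h(3.225) ≈ 5.0153.
Sum = Δt · [h(-1.725) + h(-1.175) + h(-0.625) + ...].
Sum ≈ 10.7396.

10.7396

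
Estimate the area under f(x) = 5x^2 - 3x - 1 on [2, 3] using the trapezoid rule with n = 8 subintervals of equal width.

23.1796875

Δx = (3 − 2)/8 = 0.125.
f(2) = 13, f(2.125) = 15.203125, f(2.25) = 17.5625, f(2.375) = 20.078125, f(2.5) = 22.75, f(2.625) = 25.578125, f(2.75) = 28.5625, f(2.875) = 31.703125, f(3) = 35.
T_8 = (Δx/2)·[f(x_0) + 2f(x_1) + ... + 2f(x_{7}) + f(x_8)].
Sum = 23.1796875.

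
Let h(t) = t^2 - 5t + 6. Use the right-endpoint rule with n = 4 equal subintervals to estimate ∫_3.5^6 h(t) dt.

17.01171875

Δt = (6 − 3.5)/4 = 0.625.
Right endpoints: 4.125, 4.75, 5.375, 6.
h(4.125) = 2.390625, h(4.75) = 4.8125, h(5.375) = 8.015625, h(6) = 12.
Sum = Δt · [h(4.125) + h(4.75) + h(5.375) + h(6)].
Sum = 17.01171875.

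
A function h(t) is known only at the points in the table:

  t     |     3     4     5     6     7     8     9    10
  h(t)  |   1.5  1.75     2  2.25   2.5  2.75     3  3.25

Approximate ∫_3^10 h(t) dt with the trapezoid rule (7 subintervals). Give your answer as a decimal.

16.625

Δt = 1.
T_7 = (1/2)·[1.5 + 2·1.75 + 2·2 + 2·2.25 + 2·2.5 + 2·2.75 + 2·3 + 3.25] = 16.625.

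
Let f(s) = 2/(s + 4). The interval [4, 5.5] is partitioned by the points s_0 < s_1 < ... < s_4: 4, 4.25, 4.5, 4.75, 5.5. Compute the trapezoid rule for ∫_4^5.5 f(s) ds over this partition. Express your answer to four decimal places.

Subinterval widths: 0.25, 0.25, 0.25, 0.75.
f(4) = 0.25, f(4.25) = 8/33, f(4.5) = 4/17, f(4.75) = 8/35, f(5.5) = 4/19.
On each subinterval the trapezoid contributes (Δs_i/2)·[f(s_{i-1}) + f(s_i)].
Sum ≈ 0.3439.

0.3439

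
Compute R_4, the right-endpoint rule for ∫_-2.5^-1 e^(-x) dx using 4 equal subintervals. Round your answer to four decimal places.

7.8003

Δx = (-1 − (-2.5))/4 = 0.375.
Right endpoints: -2.125, -1.75, -1.375, -1.
f(-2.125) ≈ 8.3729, f(-1.75) ≈ 5.7546, f(-1.375) ≈ 3.9551, f(-1) ≈ 2.7183.
Sum = Δx · [f(-2.125) + f(-1.75) + f(-1.375) + f(-1)].
Sum ≈ 7.8003.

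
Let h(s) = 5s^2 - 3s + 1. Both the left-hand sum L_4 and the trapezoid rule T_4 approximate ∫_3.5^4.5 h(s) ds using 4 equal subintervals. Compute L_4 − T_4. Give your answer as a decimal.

-4.625

L_4 = 64.84375.
T_4 = 69.46875.
L_4 − T_4 = -4.625.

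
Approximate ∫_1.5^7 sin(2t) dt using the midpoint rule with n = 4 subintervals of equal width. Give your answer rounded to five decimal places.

Δt = (7 − 1.5)/4 = 1.375.
Midpoints: 2.1875, 3.5625, 4.9375, 6.3125.
f(2.1875) ≈ -0.94362, f(3.5625) ≈ 0.74585, f(4.9375) ≈ -0.43517, f(6.3125) ≈ 0.05860.
Sum = Δt · [f(2.1875) + f(3.5625) + f(4.9375) + f(6.3125)].
Sum ≈ -0.78972.

-0.78972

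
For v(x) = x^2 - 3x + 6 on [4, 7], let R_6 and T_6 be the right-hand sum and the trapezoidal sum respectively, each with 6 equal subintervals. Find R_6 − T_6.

6

R_6 = 67.625.
T_6 = 61.625.
R_6 − T_6 = 6.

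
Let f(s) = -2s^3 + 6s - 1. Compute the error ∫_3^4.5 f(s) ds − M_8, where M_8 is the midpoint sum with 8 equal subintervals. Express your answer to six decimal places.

Exact integral: ∫_3^4.5 f(s) ds = -132.28125.
M_8 ≈ -132.18237305.
Error ≈ -132.28125 − (-132.18237305) ≈ -0.098877.

-0.098877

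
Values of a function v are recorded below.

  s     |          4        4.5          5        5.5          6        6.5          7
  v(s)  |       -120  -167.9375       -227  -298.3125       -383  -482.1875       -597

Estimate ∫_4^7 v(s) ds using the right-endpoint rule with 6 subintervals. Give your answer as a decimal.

Δs = 0.5.
Sum = 0.5·[(-167.9375) + (-227) + (-298.3125) + (-383) + (-482.1875) + (-597)] = -1077.71875.

-1077.71875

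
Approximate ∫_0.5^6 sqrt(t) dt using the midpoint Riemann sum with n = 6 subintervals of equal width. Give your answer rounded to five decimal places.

Δt = (6 − 0.5)/6 = 11/12.
Midpoints: 23/24, 1.875, 67/24, 89/24, 4.625, 133/24.
f(23/24) ≈ 0.97895, f(1.875) ≈ 1.36931, f(67/24) ≈ 1.67083, f(89/24) ≈ 1.92570, f(4.625) ≈ 2.15058, f(133/24) ≈ 2.35407.
Sum = Δt · [f(23/24) + f(1.875) + f(67/24) + ...].
Sum ≈ 9.57865.

9.57865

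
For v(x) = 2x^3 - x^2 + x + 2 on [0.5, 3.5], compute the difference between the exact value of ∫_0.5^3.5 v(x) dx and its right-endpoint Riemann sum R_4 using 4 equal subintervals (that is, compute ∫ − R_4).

-31.78125

Exact integral: ∫_0.5^3.5 v(x) dx = 72.75.
R_4 = 104.53125.
Error = 72.75 − 104.53125 = -31.78125.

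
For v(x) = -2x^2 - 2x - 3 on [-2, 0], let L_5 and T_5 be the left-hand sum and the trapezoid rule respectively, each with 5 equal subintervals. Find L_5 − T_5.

-0.8

L_5 = -8.24.
T_5 = -7.44.
L_5 − T_5 = -0.8.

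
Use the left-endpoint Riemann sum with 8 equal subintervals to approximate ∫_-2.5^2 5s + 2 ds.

-2.953125

Δs = (2 − (-2.5))/8 = 0.5625.
Left endpoints: -2.5, -1.9375, -1.375, -0.8125, -0.25, 0.3125, 0.875, 1.4375.
f(-2.5) = -10.5, f(-1.9375) = -7.6875, f(-1.375) = -4.875, f(-0.8125) = -2.0625, f(-0.25) = 0.75, f(0.3125) = 3.5625, f(0.875) = 6.375, f(1.4375) = 9.1875.
Sum = Δs · [f(-2.5) + f(-1.9375) + f(-1.375) + ...].
Sum = -2.953125.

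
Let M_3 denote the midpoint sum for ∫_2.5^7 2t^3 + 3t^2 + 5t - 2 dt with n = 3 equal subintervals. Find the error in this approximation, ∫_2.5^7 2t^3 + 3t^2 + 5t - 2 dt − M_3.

Exact integral: ∫_2.5^7 f(t) dt = 1606.21875.
M_3 = 1579.640625.
Error = 1606.21875 − 1579.640625 = 26.578125.

26.578125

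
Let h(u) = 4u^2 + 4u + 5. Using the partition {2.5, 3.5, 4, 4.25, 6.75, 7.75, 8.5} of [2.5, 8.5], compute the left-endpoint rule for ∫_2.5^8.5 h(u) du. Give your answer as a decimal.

752.3125

Subinterval widths: 1, 0.5, 0.25, 2.5, 1, 0.75.
Left endpoints: 2.5, 3.5, 4, 4.25, 6.75, 7.75.
h(2.5) = 40, h(3.5) = 68, h(4) = 85, h(4.25) = 94.25, h(6.75) = 214.25, h(7.75) = 276.25.
Sum = Σ Δu_i · h(u_i).
Sum = 752.3125.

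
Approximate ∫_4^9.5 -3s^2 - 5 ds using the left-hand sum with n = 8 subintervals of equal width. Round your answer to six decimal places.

-745.604492

Δs = (9.5 − 4)/8 = 0.6875.
Left endpoints: 4, 4.6875, 5.375, 6.0625, 6.75, 7.4375, 8.125, 8.8125.
f(4) = -53, f(4.6875) = -70.91796875, f(5.375) = -91.671875, f(6.0625) = -115.26171875, f(6.75) = -141.6875, f(7.4375) = -170.94921875, f(8.125) = -203.046875, f(8.8125) = -237.98046875.
Sum = Δs · [f(4) + f(4.6875) + f(5.375) + ...].
Sum ≈ -745.604492.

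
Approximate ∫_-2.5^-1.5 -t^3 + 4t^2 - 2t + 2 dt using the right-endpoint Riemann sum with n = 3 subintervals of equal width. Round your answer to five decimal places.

Δt = (-1.5 − (-2.5))/3 = 1/3.
Right endpoints: -13/6, -11/6, -1.5.
f(-13/6) = 7621/216, f(-11/6) = 5459/216, f(-1.5) = 17.375.
Sum = Δt · [f(-13/6) + f(-11/6) + f(-1.5)].
Sum ≈ 25.97685.

25.97685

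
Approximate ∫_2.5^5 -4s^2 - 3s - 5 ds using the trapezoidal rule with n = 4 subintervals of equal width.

-187.109375

Δs = (5 − 2.5)/4 = 0.625.
f(2.5) = -37.5, f(3.125) = -53.4375, f(3.75) = -72.5, f(4.375) = -94.6875, f(5) = -120.
T_4 = (Δs/2)·[f(s_0) + 2f(s_1) + 2f(s_2) + 2f(s_3) + f(s_4)].
Sum = -187.109375.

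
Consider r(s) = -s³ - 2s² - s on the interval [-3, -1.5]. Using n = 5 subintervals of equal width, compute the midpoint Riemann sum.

6.5559375

Δs = (-1.5 − (-3))/5 = 0.3.
Midpoints: -2.85, -2.55, -2.25, -1.95, -1.65.
r(-2.85) = 9.754125, r(-2.55) = 6.126375, r(-2.25) = 3.515625, r(-1.95) = 1.759875, r(-1.65) = 0.697125.
Sum = Δs · [r(-2.85) + r(-2.55) + r(-2.25) + r(-1.95) + r(-1.65)].
Sum = 6.5559375.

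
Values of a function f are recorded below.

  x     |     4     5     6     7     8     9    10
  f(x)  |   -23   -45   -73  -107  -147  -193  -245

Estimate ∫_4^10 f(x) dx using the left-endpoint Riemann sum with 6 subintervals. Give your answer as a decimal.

Δx = 1.
Sum = 1·[(-23) + (-45) + (-73) + (-107) + (-147) + (-193)] = -588.

-588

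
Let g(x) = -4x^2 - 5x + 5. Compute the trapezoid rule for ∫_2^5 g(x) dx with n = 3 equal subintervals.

Δx = (5 − 2)/3 = 1.
g(2) = -21, g(3) = -46, g(4) = -79, g(5) = -120.
T_3 = (Δx/2)·[g(x_0) + 2g(x_1) + 2g(x_2) + g(x_3)].
Sum = -195.5.

-195.5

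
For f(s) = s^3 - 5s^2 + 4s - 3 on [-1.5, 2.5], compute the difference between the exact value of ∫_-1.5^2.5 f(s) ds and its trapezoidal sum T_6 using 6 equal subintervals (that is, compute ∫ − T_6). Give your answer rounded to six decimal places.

Exact integral: ∫_-1.5^2.5 f(s) ds ≈ -27.16666667.
T_6 ≈ -28.20370370.
Error ≈ -27.16666667 − (-28.20370370) ≈ 1.037037.

1.037037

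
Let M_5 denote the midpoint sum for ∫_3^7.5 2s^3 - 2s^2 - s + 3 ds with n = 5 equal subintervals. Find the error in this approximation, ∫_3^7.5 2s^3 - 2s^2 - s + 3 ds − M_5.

Exact integral: ∫_3^7.5 f(s) ds = 1268.15625.
M_5 = 1259.195625.
Error = 1268.15625 − 1259.195625 = 8.960625.

8.960625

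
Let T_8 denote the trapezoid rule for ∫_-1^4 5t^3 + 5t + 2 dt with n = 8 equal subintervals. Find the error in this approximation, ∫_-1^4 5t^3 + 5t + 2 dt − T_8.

Exact integral: ∫_-1^4 f(t) dt = 366.25.
T_8 = 373.57421875.
Error = 366.25 − 373.57421875 = -7.32421875.

-7.32421875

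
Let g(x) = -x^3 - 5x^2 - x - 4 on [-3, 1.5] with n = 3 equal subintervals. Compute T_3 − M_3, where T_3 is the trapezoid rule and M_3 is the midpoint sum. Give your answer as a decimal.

T_3 = -50.90625.
M_3 = -43.9453125.
T_3 − M_3 = -6.9609375.

-6.9609375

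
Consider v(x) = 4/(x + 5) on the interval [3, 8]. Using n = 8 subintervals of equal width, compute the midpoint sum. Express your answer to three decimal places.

Δx = (8 − 3)/8 = 0.625.
Midpoints: 3.3125, 3.9375, 4.5625, 5.1875, 5.8125, 6.4375, 7.0625, 7.6875.
v(3.3125) = 64/133, v(3.9375) = 64/143, v(4.5625) = 64/153, v(5.1875) = 64/163, v(5.8125) = 64/173, v(6.4375) = 64/183, v(7.0625) = 64/193, v(7.6875) = 64/203.
Sum = Δx · [v(3.3125) + v(3.9375) + v(4.5625) + ...].
Sum ≈ 1.941.

1.941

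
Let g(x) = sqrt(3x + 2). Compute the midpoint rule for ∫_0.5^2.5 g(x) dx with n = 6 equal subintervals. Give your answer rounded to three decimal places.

Δx = (2.5 − 0.5)/6 = 1/3.
Midpoints: 2/3, 1, 4/3, 5/3, 2, 7/3.
g(2/3) ≈ 2.000, g(1) ≈ 2.236, g(4/3) ≈ 2.449, g(5/3) ≈ 2.646, g(2) ≈ 2.828, g(7/3) ≈ 3.000.
Sum = Δx · [g(2/3) + g(1) + g(4/3) + ...].
Sum ≈ 5.053.

5.053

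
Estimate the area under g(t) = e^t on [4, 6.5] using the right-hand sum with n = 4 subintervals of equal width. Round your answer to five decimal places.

821.08458

Δt = (6.5 − 4)/4 = 0.625.
Right endpoints: 4.625, 5.25, 5.875, 6.5.
g(4.625) ≈ 102.00277, g(5.25) ≈ 190.56627, g(5.875) ≈ 356.02466, g(6.5) ≈ 665.14163.
Sum = Δt · [g(4.625) + g(5.25) + g(5.875) + g(6.5)].
Sum ≈ 821.08458.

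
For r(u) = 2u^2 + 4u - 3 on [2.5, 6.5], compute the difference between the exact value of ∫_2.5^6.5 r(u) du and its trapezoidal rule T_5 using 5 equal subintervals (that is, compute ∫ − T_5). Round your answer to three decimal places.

-0.853

Exact integral: ∫_2.5^6.5 r(u) du ≈ 232.66667.
T_5 = 233.52.
Error ≈ 232.66667 − 233.52 ≈ -0.853.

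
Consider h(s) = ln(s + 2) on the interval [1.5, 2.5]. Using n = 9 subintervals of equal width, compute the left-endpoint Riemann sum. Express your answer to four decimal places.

Δs = (2.5 − 1.5)/9 = 1/9.
Left endpoints: 1.5, 29/18, 31/18, 11/6, 35/18, 37/18, 13/6, 41/18, 43/18.
h(1.5) ≈ 1.2528, h(29/18) ≈ 1.2840, h(31/18) ≈ 1.3143, h(11/6) ≈ 1.3437, h(35/18) ≈ 1.3723, h(37/18) ≈ 1.4001, h(13/6) ≈ 1.4271, h(41/18) ≈ 1.4534, h(43/18) ≈ 1.4791.
Sum = Δs · [h(1.5) + h(29/18) + h(31/18) + ...].
Sum ≈ 1.3697.

1.3697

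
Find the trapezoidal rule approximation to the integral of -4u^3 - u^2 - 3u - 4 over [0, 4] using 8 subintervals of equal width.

-321.5

Δu = (4 − 0)/8 = 0.5.
f(0) = -4, f(0.5) = -6.25, f(1) = -12, f(1.5) = -24.25, f(2) = -46, f(2.5) = -80.25, f(3) = -130, f(3.5) = -198.25, f(4) = -288.
T_8 = (Δu/2)·[f(u_0) + 2f(u_1) + ... + 2f(u_{7}) + f(u_8)].
Sum = -321.5.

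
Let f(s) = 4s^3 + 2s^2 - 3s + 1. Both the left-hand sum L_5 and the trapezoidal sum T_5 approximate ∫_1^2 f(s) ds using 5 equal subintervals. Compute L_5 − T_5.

-3.1

L_5 = 13.2.
T_5 = 16.3.
L_5 − T_5 = -3.1.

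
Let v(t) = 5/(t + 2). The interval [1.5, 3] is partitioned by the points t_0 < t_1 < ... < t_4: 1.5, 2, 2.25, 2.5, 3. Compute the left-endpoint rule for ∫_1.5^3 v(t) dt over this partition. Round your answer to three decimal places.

1.876

Subinterval widths: 0.5, 0.25, 0.25, 0.5.
Left endpoints: 1.5, 2, 2.25, 2.5.
v(1.5) = 10/7, v(2) = 1.25, v(2.25) = 20/17, v(2.5) = 10/9.
Sum = Σ Δt_i · v(t_i).
Sum ≈ 1.876.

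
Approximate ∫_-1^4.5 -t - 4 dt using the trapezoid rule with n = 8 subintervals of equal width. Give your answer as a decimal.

-31.625

Δt = (4.5 − (-1))/8 = 0.6875.
f(-1) = -3, f(-0.3125) = -3.6875, f(0.375) = -4.375, f(1.0625) = -5.0625, f(1.75) = -5.75, f(2.4375) = -6.4375, f(3.125) = -7.125, f(3.8125) = -7.8125, f(4.5) = -8.5.
T_8 = (Δt/2)·[f(t_0) + 2f(t_1) + ... + 2f(t_{7}) + f(t_8)].
Sum = -31.625.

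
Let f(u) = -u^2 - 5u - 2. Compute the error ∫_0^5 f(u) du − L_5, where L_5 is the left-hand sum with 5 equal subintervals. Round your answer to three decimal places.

Exact integral: ∫_0^5 f(u) du ≈ -114.16667.
L_5 = -90.
Error ≈ -114.16667 − (-90) ≈ -24.167.

-24.167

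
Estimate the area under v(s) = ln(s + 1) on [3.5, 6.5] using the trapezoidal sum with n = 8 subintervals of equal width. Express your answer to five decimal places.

5.34238

Δs = (6.5 − 3.5)/8 = 0.375.
v(3.5) ≈ 1.50408, v(3.875) ≈ 1.58412, v(4.25) ≈ 1.65823, v(4.625) ≈ 1.72722, v(5) ≈ 1.79176, v(5.375) ≈ 1.85238, v(5.75) ≈ 1.90954, v(6.125) ≈ 1.96361, v(6.5) ≈ 2.01490.
T_8 = (Δs/2)·[v(s_0) + 2v(s_1) + ... + 2v(s_{7}) + v(s_8)].
Sum ≈ 5.34238.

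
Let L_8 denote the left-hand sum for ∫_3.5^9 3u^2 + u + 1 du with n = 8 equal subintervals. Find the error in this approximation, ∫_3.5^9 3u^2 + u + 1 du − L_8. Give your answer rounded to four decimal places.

71.4893

Exact integral: ∫_3.5^9 f(u) du = 726.
L_8 ≈ 654.510742.
Error ≈ 726 − 654.510742 ≈ 71.4893.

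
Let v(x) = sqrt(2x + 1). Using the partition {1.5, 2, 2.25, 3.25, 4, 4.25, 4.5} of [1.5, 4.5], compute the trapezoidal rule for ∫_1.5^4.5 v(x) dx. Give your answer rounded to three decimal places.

Subinterval widths: 0.5, 0.25, 1, 0.75, 0.25, 0.25.
v(1.5) ≈ 2.000, v(2) ≈ 2.236, v(2.25) ≈ 2.345, v(3.25) ≈ 2.739, v(4) ≈ 3.000, v(4.25) ≈ 3.082, v(4.5) ≈ 3.162.
On each subinterval the trapezoid contributes (Δx_i/2)·[v(x_{i-1}) + v(x_i)].
Sum ≈ 7.866.

7.866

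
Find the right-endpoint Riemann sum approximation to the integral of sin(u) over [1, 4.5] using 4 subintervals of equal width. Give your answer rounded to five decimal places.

-0.09326

Δu = (4.5 − 1)/4 = 0.875.
Right endpoints: 1.875, 2.75, 3.625, 4.5.
f(1.875) ≈ 0.95409, f(2.75) ≈ 0.38166, f(3.625) ≈ -0.46480, f(4.5) ≈ -0.97753.
Sum = Δu · [f(1.875) + f(2.75) + f(3.625) + f(4.5)].
Sum ≈ -0.09326.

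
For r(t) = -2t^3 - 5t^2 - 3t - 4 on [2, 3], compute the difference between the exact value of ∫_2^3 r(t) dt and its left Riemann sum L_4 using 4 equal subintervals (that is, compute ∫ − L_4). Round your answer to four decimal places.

-8.0417

Exact integral: ∫_2^3 r(t) dt ≈ -75.666667.
L_4 = -67.625.
Error ≈ -75.666667 − (-67.625) ≈ -8.0417.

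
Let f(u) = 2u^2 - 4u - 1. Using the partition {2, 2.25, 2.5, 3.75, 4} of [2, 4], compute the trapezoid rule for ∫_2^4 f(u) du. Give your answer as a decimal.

Subinterval widths: 0.25, 0.25, 1.25, 0.25.
f(2) = -1, f(2.25) = 0.125, f(2.5) = 1.5, f(3.75) = 12.125, f(4) = 15.
On each subinterval the trapezoid contributes (Δu_i/2)·[f(u_{i-1}) + f(u_i)].
Sum = 12.

12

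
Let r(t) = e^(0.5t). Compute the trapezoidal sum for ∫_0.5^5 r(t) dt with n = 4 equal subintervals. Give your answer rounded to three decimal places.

22.369

Δt = (5 − 0.5)/4 = 1.125.
r(0.5) ≈ 1.284, r(1.625) ≈ 2.254, r(2.75) ≈ 3.955, r(3.875) ≈ 6.941, r(5) ≈ 12.182.
T_4 = (Δt/2)·[r(t_0) + 2r(t_1) + 2r(t_2) + 2r(t_3) + r(t_4)].
Sum ≈ 22.369.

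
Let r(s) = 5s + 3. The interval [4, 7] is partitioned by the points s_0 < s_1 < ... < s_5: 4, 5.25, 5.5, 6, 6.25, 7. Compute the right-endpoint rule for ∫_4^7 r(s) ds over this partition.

97.75

Subinterval widths: 1.25, 0.25, 0.5, 0.25, 0.75.
Right endpoints: 5.25, 5.5, 6, 6.25, 7.
r(5.25) = 29.25, r(5.5) = 30.5, r(6) = 33, r(6.25) = 34.25, r(7) = 38.
Sum = Σ Δs_i · r(s_i).
Sum = 97.75.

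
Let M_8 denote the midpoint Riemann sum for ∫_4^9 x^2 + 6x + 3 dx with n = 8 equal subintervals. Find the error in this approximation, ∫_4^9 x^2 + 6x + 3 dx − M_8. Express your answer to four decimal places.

0.1628

Exact integral: ∫_4^9 f(x) dx ≈ 431.666667.
M_8 = 431.50390625.
Error ≈ 431.666667 − 431.50390625 ≈ 0.1628.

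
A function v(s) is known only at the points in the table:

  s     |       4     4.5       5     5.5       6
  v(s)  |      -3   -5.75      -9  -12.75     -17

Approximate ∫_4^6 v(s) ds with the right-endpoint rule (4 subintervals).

Δs = 0.5.
Sum = 0.5·[(-5.75) + (-9) + (-12.75) + (-17)] = -22.25.

-22.25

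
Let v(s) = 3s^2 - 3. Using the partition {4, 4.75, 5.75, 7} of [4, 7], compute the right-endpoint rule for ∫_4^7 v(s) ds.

Subinterval widths: 0.75, 1, 1.25.
Right endpoints: 4.75, 5.75, 7.
v(4.75) = 64.6875, v(5.75) = 96.1875, v(7) = 144.
Sum = Σ Δs_i · v(s_i).
Sum = 324.703125.

324.703125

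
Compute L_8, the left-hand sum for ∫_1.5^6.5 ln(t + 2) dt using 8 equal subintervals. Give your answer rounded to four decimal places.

8.5231

Δt = (6.5 − 1.5)/8 = 0.625.
Left endpoints: 1.5, 2.125, 2.75, 3.375, 4, 4.625, 5.25, 5.875.
f(1.5) ≈ 1.2528, f(2.125) ≈ 1.4171, f(2.75) ≈ 1.5581, f(3.375) ≈ 1.6818, f(4) ≈ 1.7918, f(4.625) ≈ 1.8909, f(5.25) ≈ 1.9810, f(5.875) ≈ 2.0637.
Sum = Δt · [f(1.5) + f(2.125) + f(2.75) + ...].
Sum ≈ 8.5231.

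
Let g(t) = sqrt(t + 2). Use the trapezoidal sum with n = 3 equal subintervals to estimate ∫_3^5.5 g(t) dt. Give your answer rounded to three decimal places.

Δt = (5.5 − 3)/3 = 5/6.
g(3) ≈ 2.236, g(23/6) ≈ 2.415, g(14/3) ≈ 2.582, g(5.5) ≈ 2.739.
T_3 = (Δt/2)·[g(t_0) + 2g(t_1) + 2g(t_2) + g(t_3)].
Sum ≈ 6.237.

6.237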